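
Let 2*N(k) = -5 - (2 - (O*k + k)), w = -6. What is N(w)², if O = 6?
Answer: 2401/4 ≈ 600.25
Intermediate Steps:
N(k) = -7/2 + 7*k/2 (N(k) = (-5 - (2 - (6*k + k)))/2 = (-5 - (2 - 7*k))/2 = (-5 + (-2 + 7*k))/2 = (-7 + 7*k)/2 = -7/2 + 7*k/2)
N(w)² = (-7/2 + (7/2)*(-6))² = (-7/2 - 21)² = (-49/2)² = 2401/4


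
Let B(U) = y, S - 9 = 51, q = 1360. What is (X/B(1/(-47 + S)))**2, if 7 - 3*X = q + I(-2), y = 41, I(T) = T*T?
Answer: 1841449/15129 ≈ 121.72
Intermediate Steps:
I(T) = T**2
S = 60 (S = 9 + 51 = 60)
B(U) = 41
X = -1357/3 (X = 7/3 - (1360 + (-2)**2)/3 = 7/3 - (1360 + 4)/3 = 7/3 - 1/3*1364 = 7/3 - 1364/3 = -1357/3 ≈ -452.33)
(X/B(1/(-47 + S)))**2 = (-1357/3/41)**2 = (-1357/3*1/41)**2 = (-1357/123)**2 = 1841449/15129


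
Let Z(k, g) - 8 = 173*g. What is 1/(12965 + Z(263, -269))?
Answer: -1/33564 ≈ -2.9794e-5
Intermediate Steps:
Z(k, g) = 8 + 173*g
1/(12965 + Z(263, -269)) = 1/(12965 + (8 + 173*(-269))) = 1/(12965 + (8 - 46537)) = 1/(12965 - 46529) = 1/(-33564) = -1/33564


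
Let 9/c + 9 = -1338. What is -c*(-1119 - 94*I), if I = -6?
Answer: -1665/449 ≈ -3.7082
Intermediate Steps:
c = -3/449 (c = 9/(-9 - 1338) = 9/(-1347) = 9*(-1/1347) = -3/449 ≈ -0.0066815)
-c*(-1119 - 94*I) = -(-3)*(-1119 - 94*(-6))/449 = -(-3)*(-1119 + 564)/449 = -(-3)*(-555)/449 = -1*1665/449 = -1665/449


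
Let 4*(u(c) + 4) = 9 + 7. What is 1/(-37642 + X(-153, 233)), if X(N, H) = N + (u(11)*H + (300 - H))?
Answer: -1/37728 ≈ -2.6505e-5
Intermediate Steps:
u(c) = 0 (u(c) = -4 + (9 + 7)/4 = -4 + (¼)*16 = -4 + 4 = 0)
X(N, H) = 300 + N - H (X(N, H) = N + (0*H + (300 - H)) = N + (0 + (300 - H)) = N + (300 - H) = 300 + N - H)
1/(-37642 + X(-153, 233)) = 1/(-37642 + (300 - 153 - 1*233)) = 1/(-37642 + (300 - 153 - 233)) = 1/(-37642 - 86) = 1/(-37728) = -1/37728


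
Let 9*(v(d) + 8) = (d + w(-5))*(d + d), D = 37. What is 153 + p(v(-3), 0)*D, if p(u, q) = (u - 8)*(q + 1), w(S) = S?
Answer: -725/3 ≈ -241.67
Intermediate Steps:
v(d) = -8 + 2*d*(-5 + d)/9 (v(d) = -8 + ((d - 5)*(d + d))/9 = -8 + ((-5 + d)*(2*d))/9 = -8 + (2*d*(-5 + d))/9 = -8 + 2*d*(-5 + d)/9)
p(u, q) = (1 + q)*(-8 + u) (p(u, q) = (-8 + u)*(1 + q) = (1 + q)*(-8 + u))
153 + p(v(-3), 0)*D = 153 + (-8 + (-8 - 10/9*(-3) + (2/9)*(-3)²) - 8*0 + 0*(-8 - 10/9*(-3) + (2/9)*(-3)²))*37 = 153 + (-8 + (-8 + 10/3 + (2/9)*9) + 0 + 0*(-8 + 10/3 + (2/9)*9))*37 = 153 + (-8 + (-8 + 10/3 + 2) + 0 + 0*(-8 + 10/3 + 2))*37 = 153 + (-8 - 8/3 + 0 + 0*(-8/3))*37 = 153 + (-8 - 8/3 + 0 + 0)*37 = 153 - 32/3*37 = 153 - 1184/3 = -725/3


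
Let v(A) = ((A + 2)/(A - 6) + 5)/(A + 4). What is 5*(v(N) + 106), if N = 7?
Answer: 5900/11 ≈ 536.36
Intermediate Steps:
v(A) = (5 + (2 + A)/(-6 + A))/(4 + A) (v(A) = ((2 + A)/(-6 + A) + 5)/(4 + A) = (5 + (2 + A)/(-6 + A))/(4 + A))
5*(v(N) + 106) = 5*(2*(14 - 3*7)/(24 - 1*7² + 2*7) + 106) = 5*(2*(14 - 21)/(24 - 1*49 + 14) + 106) = 5*(2*(-7)/(24 - 49 + 14) + 106) = 5*(2*(-7)/(-11) + 106) = 5*(2*(-1/11)*(-7) + 106) = 5*(14/11 + 106) = 5*(1180/11) = 5900/11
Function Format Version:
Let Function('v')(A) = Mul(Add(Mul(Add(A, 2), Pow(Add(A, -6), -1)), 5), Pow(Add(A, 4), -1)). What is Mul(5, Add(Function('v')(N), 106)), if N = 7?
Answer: Rational(5900, 11) ≈ 536.36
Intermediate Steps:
Function('v')(A) = Mul(Pow(Add(4, A), -1), Add(5, Mul(Pow(Add(-6, A), -1), Add(2, A)))) (Function('v')(A) = Mul(Add(Mul(Add(2, A), Pow(Add(-6, A), -1)), 5), Pow(Add(4, A), -1)) = Mul(Add(Mul(Pow(Add(-6, A), -1), Add(2, A)), 5), Pow(Add(4, A), -1)) = Mul(Add(5, Mul(Pow(Add(-6, A), -1), Add(2, A))), Pow(Add(4, A), -1)) = Mul(Pow(Add(4, A), -1), Add(5, Mul(Pow(Add(-6, A), -1), Add(2, A)))))
Mul(5, Add(Function('v')(N), 106)) = Mul(5, Add(Mul(2, Pow(Add(24, Mul(-1, Pow(7, 2)), Mul(2, 7)), -1), Add(14, Mul(-3, 7))), 106)) = Mul(5, Add(Mul(2, Pow(Add(24, Mul(-1, 49), 14), -1), Add(14, -21)), 106)) = Mul(5, Add(Mul(2, Pow(Add(24, -49, 14), -1), -7), 106)) = Mul(5, Add(Mul(2, Pow(-11, -1), -7), 106)) = Mul(5, Add(Mul(2, Rational(-1, 11), -7), 106)) = Mul(5, Add(Rational(14, 11), 106)) = Mul(5, Rational(1180, 11)) = Rational(5900, 11)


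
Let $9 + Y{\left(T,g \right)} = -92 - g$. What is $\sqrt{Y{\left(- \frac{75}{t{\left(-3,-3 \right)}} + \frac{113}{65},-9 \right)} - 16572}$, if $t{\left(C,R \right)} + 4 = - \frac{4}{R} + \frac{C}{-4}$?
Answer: $2 i \sqrt{4166} \approx 129.09 i$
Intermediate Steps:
$t{\left(C,R \right)} = -4 - \frac{4}{R} - \frac{C}{4}$ ($t{\left(C,R \right)} = -4 + \left(- \frac{4}{R} + \frac{C}{-4}\right) = -4 + \left(- \frac{4}{R} + C \left(- \frac{1}{4}\right)\right) = -4 - \left(\frac{4}{R} + \frac{C}{4}\right) = -4 - \frac{4}{R} - \frac{C}{4}$)
$Y{\left(T,g \right)} = -101 - g$ ($Y{\left(T,g \right)} = -9 - \left(92 + g\right) = -101 - g$)
$\sqrt{Y{\left(- \frac{75}{t{\left(-3,-3 \right)}} + \frac{113}{65},-9 \right)} - 16572} = \sqrt{\left(-101 - -9\right) - 16572} = \sqrt{\left(-101 + 9\right) - 16572} = \sqrt{-92 - 16572} = \sqrt{-16664} = 2 i \sqrt{4166}$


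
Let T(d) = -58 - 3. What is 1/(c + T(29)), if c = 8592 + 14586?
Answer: 1/23117 ≈ 4.3258e-5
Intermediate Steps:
c = 23178
T(d) = -61
1/(c + T(29)) = 1/(23178 - 61) = 1/23117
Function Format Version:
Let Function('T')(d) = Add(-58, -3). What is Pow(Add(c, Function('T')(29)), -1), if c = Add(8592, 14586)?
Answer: Rational(1, 23117) ≈ 4.3258e-5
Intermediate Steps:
c = 23178
Function('T')(d) = -61
Pow(Add(c, Function('T')(29)), -1) = Pow(Add(23178, -61), -1) = Pow(23117, -1) = Rational(1, 23117)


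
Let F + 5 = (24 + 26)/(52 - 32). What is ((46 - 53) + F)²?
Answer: 361/4 ≈ 90.250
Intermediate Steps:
F = -5/2 (F = -5 + (24 + 26)/(52 - 32) = -5 + 50/20 = -5 + 50*(1/20) = -5 + 5/2 = -5/2 ≈ -2.5000)
((46 - 53) + F)² = ((46 - 53) - 5/2)² = (-7 - 5/2)² = (-19/2)² = 361/4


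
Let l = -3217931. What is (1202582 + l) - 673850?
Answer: -2689199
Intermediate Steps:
(1202582 + l) - 673850 = (1202582 - 3217931) - 673850 = -2015349 - 673850 = -2689199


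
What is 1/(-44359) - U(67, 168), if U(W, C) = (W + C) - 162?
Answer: -3238208/44359 ≈ -73.000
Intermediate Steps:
U(W, C) = -162 + C + W (U(W, C) = (C + W) - 162 = -162 + C + W)
1/(-44359) - U(67, 168) = 1/(-44359) - (-162 + 168 + 67) = -1/44359 - 1*73 = -1/44359 - 73 = -3238208/44359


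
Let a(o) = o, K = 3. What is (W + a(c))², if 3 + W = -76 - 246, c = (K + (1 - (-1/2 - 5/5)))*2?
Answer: 98596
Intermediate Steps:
c = 11 (c = (3 + (1 - (-1/2 - 5/5)))*2 = (3 + (1 - (-1*½ - 5*⅕)))*2 = (3 + (1 - (-½ - 1)))*2 = (3 + (1 - 1*(-3/2)))*2 = (3 + (1 + 3/2))*2 = (3 + 5/2)*2 = (11/2)*2 = 11)
W = -325 (W = -3 + (-76 - 246) = -3 - 322 = -325)
(W + a(c))² = (-325 + 11)² = (-314)² = 98596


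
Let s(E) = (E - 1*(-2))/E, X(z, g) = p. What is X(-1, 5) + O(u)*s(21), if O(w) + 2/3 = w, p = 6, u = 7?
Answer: 815/63 ≈ 12.937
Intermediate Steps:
X(z, g) = 6
O(w) = -⅔ + w
s(E) = (2 + E)/E (s(E) = (E + 2)/E = (2 + E)/E)
X(-1, 5) + O(u)*s(21) = 6 + (-⅔ + 7)*((2 + 21)/21) = 6 + 19*((1/21)*23)/3 = 6 + (19/3)*(23/21) = 6 + 437/63 = 815/63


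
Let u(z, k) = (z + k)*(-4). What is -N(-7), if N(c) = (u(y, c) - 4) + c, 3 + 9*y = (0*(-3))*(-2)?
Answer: -55/3 ≈ -18.333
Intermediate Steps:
y = -⅓ (y = -⅓ + ((0*(-3))*(-2))/9 = -⅓ + (0*(-2))/9 = -⅓ + (⅑)*0 = -⅓ + 0 = -⅓ ≈ -0.33333)
u(z, k) = -4*k - 4*z (u(z, k) = (k + z)*(-4) = -4*k - 4*z)
N(c) = -8/3 - 3*c (N(c) = ((-4*c - 4*(-⅓)) - 4) + c = ((-4*c + 4/3) - 4) + c = ((4/3 - 4*c) - 4) + c = (-8/3 - 4*c) + c = -8/3 - 3*c)
-N(-7) = -(-8/3 - 3*(-7)) = -(-8/3 + 21) = -1*55/3 = -55/3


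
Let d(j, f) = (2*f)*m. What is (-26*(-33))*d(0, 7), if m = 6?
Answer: 72072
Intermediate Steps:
d(j, f) = 12*f (d(j, f) = (2*f)*6 = 12*f)
(-26*(-33))*d(0, 7) = (-26*(-33))*(12*7) = 858*84 = 72072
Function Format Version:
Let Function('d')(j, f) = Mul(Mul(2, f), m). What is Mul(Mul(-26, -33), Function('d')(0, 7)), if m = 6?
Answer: 72072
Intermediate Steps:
Function('d')(j, f) = Mul(12, f) (Function('d')(j, f) = Mul(Mul(2, f), 6) = Mul(12, f))
Mul(Mul(-26, -33), Function('d')(0, 7)) = Mul(Mul(-26, -33), Mul(12, 7)) = Mul(858, 84) = 72072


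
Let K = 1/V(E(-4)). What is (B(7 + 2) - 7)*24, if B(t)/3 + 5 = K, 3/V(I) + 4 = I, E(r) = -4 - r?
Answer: -624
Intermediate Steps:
V(I) = 3/(-4 + I)
K = -4/3 (K = 1/(3/(-4 + (-4 - 1*(-4)))) = 1/(3/(-4 + (-4 + 4))) = 1/(3/(-4 + 0)) = 1/(3/(-4)) = 1/(3*(-¼)) = 1/(-¾) = -4/3 ≈ -1.3333)
B(t) = -19 (B(t) = -15 + 3*(-4/3) = -15 - 4 = -19)
(B(7 + 2) - 7)*24 = (-19 - 7)*24 = -26*24 = -624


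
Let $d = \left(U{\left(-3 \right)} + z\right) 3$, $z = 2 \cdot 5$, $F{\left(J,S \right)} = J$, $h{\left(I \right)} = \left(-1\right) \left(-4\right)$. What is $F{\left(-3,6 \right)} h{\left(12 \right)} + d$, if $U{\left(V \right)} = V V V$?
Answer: $-63$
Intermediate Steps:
$h{\left(I \right)} = 4$
$z = 10$
$U{\left(V \right)} = V^{3}$ ($U{\left(V \right)} = V^{2} V = V^{3}$)
$d = -51$ ($d = \left(\left(-3\right)^{3} + 10\right) 3 = \left(-27 + 10\right) 3 = \left(-17\right) 3 = -51$)
$F{\left(-3,6 \right)} h{\left(12 \right)} + d = \left(-3\right) 4 - 51 = -12 - 51 = -63$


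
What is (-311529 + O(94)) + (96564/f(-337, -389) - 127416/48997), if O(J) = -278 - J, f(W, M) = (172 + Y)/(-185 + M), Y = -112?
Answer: -302727768631/244985 ≈ -1.2357e+6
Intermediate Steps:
f(W, M) = 60/(-185 + M) (f(W, M) = (172 - 112)/(-185 + M) = 60/(-185 + M))
(-311529 + O(94)) + (96564/f(-337, -389) - 127416/48997) = (-311529 + (-278 - 1*94)) + (96564/((60/(-185 - 389))) - 127416/48997) = (-311529 + (-278 - 94)) + (96564/((60/(-574))) - 127416*1/48997) = (-311529 - 372) + (96564/((60*(-1/574))) - 127416/48997) = -311901 + (96564/(-30/287) - 127416/48997) = -311901 + (96564*(-287/30) - 127416/48997) = -311901 + (-4618978/5 - 127416/48997) = -311901 - 226316702146/244985 = -302727768631/244985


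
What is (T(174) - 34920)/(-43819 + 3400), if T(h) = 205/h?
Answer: 6075875/7032906 ≈ 0.86392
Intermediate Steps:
(T(174) - 34920)/(-43819 + 3400) = (205/174 - 34920)/(-43819 + 3400) = (205*(1/174) - 34920)/(-40419) = (205/174 - 34920)*(-1/40419) = -6075875/174*(-1/40419) = 6075875/7032906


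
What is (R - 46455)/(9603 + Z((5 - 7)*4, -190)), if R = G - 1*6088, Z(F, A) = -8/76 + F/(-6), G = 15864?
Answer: -2090703/547441 ≈ -3.8190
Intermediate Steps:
Z(F, A) = -2/19 - F/6 (Z(F, A) = -8*1/76 + F*(-⅙) = -2/19 - F/6)
R = 9776 (R = 15864 - 1*6088 = 15864 - 6088 = 9776)
(R - 46455)/(9603 + Z((5 - 7)*4, -190)) = (9776 - 46455)/(9603 + (-2/19 - (5 - 7)*4/6)) = -36679/(9603 + (-2/19 - (-1)*4/3)) = -36679/(9603 + (-2/19 - ⅙*(-8))) = -36679/(9603 + (-2/19 + 4/3)) = -36679/(9603 + 70/57) = -36679/547441/57 = -36679*57/547441 = -2090703/547441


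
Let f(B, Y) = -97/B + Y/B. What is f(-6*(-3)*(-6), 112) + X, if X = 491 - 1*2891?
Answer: -86405/36 ≈ -2400.1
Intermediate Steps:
X = -2400 (X = 491 - 2891 = -2400)
f(-6*(-3)*(-6), 112) + X = (-97 + 112)/((-6*(-3)*(-6))) - 2400 = 15/(18*(-6)) - 2400 = 15/(-108) - 2400 = -1/108*15 - 2400 = -5/36 - 2400 = -86405/36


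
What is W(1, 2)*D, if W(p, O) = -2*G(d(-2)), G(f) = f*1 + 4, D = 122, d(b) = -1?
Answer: -732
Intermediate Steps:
G(f) = 4 + f (G(f) = f + 4 = 4 + f)
W(p, O) = -6 (W(p, O) = -2*(4 - 1) = -2*3 = -6)
W(1, 2)*D = -6*122 = -732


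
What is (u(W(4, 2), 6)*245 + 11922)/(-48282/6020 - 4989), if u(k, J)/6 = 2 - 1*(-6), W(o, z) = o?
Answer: -23760940/5013677 ≈ -4.7392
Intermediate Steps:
u(k, J) = 48 (u(k, J) = 6*(2 - 1*(-6)) = 6*(2 + 6) = 6*8 = 48)
(u(W(4, 2), 6)*245 + 11922)/(-48282/6020 - 4989) = (48*245 + 11922)/(-48282/6020 - 4989) = (11760 + 11922)/(-48282*1/6020 - 4989) = 23682/(-24141/3010 - 4989) = 23682/(-15041031/3010) = 23682*(-3010/15041031) = -23760940/5013677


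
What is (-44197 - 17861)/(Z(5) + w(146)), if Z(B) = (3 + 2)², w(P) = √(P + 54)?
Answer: -62058/17 + 124116*√2/85 ≈ -1585.5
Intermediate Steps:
w(P) = √(54 + P)
Z(B) = 25 (Z(B) = 5² = 25)
(-44197 - 17861)/(Z(5) + w(146)) = (-44197 - 17861)/(25 + √(54 + 146)) = -62058/(25 + √200) = -62058/(25 + 10*√2)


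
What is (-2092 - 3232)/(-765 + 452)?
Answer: 5324/313 ≈ 17.010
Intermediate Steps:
(-2092 - 3232)/(-765 + 452) = -5324/(-313) = -5324*(-1/313) = 5324/313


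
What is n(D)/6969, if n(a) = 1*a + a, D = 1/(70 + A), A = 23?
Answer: 2/648117 ≈ 3.0859e-6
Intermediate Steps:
D = 1/93 (D = 1/(70 + 23) = 1/93 ≈ 0.010753)
n(a) = 2*a (n(a) = a + a = 2*a)
n(D)/6969 = (2*(1/93))/6969 = (2/93)*(1/6969) = 2/648117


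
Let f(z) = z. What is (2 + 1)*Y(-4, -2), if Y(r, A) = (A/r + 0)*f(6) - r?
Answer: 21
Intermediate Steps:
Y(r, A) = -r + 6*A/r (Y(r, A) = (A/r + 0)*6 - r = (A/r)*6 - r = 6*A/r - r = -r + 6*A/r)
(2 + 1)*Y(-4, -2) = (2 + 1)*(-1*(-4) + 6*(-2)/(-4)) = 3*(4 + 6*(-2)*(-1/4)) = 3*(4 + 3) = 3*7 = 21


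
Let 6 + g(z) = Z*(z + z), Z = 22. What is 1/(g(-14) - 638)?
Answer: -1/1260 ≈ -0.00079365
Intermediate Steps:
g(z) = -6 + 44*z (g(z) = -6 + 22*(z + z) = -6 + 22*(2*z) = -6 + 44*z)
1/(g(-14) - 638) = 1/((-6 + 44*(-14)) - 638) = 1/((-6 - 616) - 638) = 1/(-622 - 638) = 1/(-1260) = -1/1260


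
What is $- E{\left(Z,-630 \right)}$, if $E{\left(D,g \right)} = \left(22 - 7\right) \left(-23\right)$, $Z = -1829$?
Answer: $345$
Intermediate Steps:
$E{\left(D,g \right)} = -345$ ($E{\left(D,g \right)} = 15 \left(-23\right) = -345$)
$- E{\left(Z,-630 \right)} = \left(-1\right) \left(-345\right) = 345$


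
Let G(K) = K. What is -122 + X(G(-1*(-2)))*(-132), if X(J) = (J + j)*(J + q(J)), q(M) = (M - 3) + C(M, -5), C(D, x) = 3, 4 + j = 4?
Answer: -1178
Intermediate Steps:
j = 0 (j = -4 + 4 = 0)
q(M) = M (q(M) = (M - 3) + 3 = (-3 + M) + 3 = M)
X(J) = 2*J² (X(J) = (J + 0)*(J + J) = J*(2*J) = 2*J²)
-122 + X(G(-1*(-2)))*(-132) = -122 + (2*(-1*(-2))²)*(-132) = -122 + (2*2²)*(-132) = -122 + (2*4)*(-132) = -122 + 8*(-132) = -122 - 1056 = -1178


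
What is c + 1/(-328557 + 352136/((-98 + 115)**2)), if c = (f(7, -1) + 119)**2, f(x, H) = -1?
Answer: 1317222054099/94600837 ≈ 13924.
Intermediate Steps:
c = 13924 (c = (-1 + 119)**2 = 118**2 = 13924)
c + 1/(-328557 + 352136/((-98 + 115)**2)) = 13924 + 1/(-328557 + 352136/((-98 + 115)**2)) = 13924 + 1/(-328557 + 352136/(17**2)) = 13924 + 1/(-328557 + 352136/289) = 13924 + 1/(-94600837/289) = 13924 - 289/94600837 = 1317222054099/94600837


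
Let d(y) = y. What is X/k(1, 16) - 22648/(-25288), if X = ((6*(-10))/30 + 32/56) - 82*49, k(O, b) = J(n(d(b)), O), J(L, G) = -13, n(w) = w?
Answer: 89195517/287651 ≈ 310.08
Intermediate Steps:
k(O, b) = -13
X = -28136/7 (X = (-60*1/30 + 32*(1/56)) - 4018 = (-2 + 4/7) - 4018 = -10/7 - 4018 = -28136/7 ≈ -4019.4)
X/k(1, 16) - 22648/(-25288) = -28136/7/(-13) - 22648/(-25288) = -28136/7*(-1/13) - 22648*(-1/25288) = 28136/91 + 2831/3161 = 89195517/287651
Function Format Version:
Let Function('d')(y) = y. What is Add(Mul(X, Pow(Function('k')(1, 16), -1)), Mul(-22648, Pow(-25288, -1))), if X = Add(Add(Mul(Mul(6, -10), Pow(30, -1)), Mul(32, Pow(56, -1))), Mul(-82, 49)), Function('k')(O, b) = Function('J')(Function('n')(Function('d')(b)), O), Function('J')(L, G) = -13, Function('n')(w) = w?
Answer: Rational(89195517, 287651) ≈ 310.08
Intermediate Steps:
Function('k')(O, b) = -13
X = Rational(-28136, 7) (X = Add(Add(Mul(-60, Rational(1, 30)), Mul(32, Rational(1, 56))), -4018) = Add(Add(-2, Rational(4, 7)), -4018) = Add(Rational(-10, 7), -4018) = Rational(-28136, 7) ≈ -4019.4)
Add(Mul(X, Pow(Function('k')(1, 16), -1)), Mul(-22648, Pow(-25288, -1))) = Add(Mul(Rational(-28136, 7), Pow(-13, -1)), Mul(-22648, Pow(-25288, -1))) = Add(Mul(Rational(-28136, 7), Rational(-1, 13)), Mul(-22648, Rational(-1, 25288))) = Add(Rational(28136, 91), Rational(2831, 3161)) = Rational(89195517, 287651)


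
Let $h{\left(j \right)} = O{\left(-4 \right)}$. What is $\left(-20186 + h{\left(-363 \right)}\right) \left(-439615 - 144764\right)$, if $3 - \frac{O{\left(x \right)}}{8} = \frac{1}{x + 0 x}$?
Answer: $11781080640$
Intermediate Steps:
$O{\left(x \right)} = 24 - \frac{8}{x}$ ($O{\left(x \right)} = 24 - \frac{8}{x + 0 x} = 24 - \frac{8}{x + 0} = 24 - \frac{8}{x}$)
$h{\left(j \right)} = 26$ ($h{\left(j \right)} = 24 - \frac{8}{-4} = 24 - -2 = 24 + 2 = 26$)
$\left(-20186 + h{\left(-363 \right)}\right) \left(-439615 - 144764\right) = \left(-20186 + 26\right) \left(-439615 - 144764\right) = - 20160 \left(-439615 - 144764\right) = \left(-20160\right) \left(-584379\right) = 11781080640$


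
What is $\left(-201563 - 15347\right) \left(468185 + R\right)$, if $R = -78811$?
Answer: $-84459114340$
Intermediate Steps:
$\left(-201563 - 15347\right) \left(468185 + R\right) = \left(-201563 - 15347\right) \left(468185 - 78811\right) = \left(-216910\right) 389374 = -84459114340$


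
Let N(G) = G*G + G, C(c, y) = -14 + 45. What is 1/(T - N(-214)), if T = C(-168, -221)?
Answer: -1/45551 ≈ -2.1953e-5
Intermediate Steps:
C(c, y) = 31
N(G) = G + G² (N(G) = G² + G = G + G²)
T = 31
1/(T - N(-214)) = 1/(31 - (-214)*(1 - 214)) = 1/(31 - (-214)*(-213)) = 1/(31 - 1*45582) = 1/(31 - 45582) = 1/(-45551) = -1/45551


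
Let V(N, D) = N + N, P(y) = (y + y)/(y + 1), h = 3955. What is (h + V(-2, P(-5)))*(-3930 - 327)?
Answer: -16819407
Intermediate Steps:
P(y) = 2*y/(1 + y) (P(y) = (2*y)/(1 + y) = 2*y/(1 + y))
V(N, D) = 2*N
(h + V(-2, P(-5)))*(-3930 - 327) = (3955 + 2*(-2))*(-3930 - 327) = (3955 - 4)*(-4257) = 3951*(-4257) = -16819407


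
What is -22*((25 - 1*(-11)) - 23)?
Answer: -286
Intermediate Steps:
-22*((25 - 1*(-11)) - 23) = -22*((25 + 11) - 23) = -22*(36 - 23) = -22*13 = -286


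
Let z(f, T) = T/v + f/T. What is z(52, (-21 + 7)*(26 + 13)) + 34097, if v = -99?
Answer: 7877659/231 ≈ 34102.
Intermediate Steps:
z(f, T) = -T/99 + f/T (z(f, T) = T/(-99) + f/T = T*(-1/99) + f/T = -T/99 + f/T)
z(52, (-21 + 7)*(26 + 13)) + 34097 = (-(-21 + 7)*(26 + 13)/99 + 52/(((-21 + 7)*(26 + 13)))) + 34097 = (-(-14)*39/99 + 52/((-14*39))) + 34097 = (-1/99*(-546) + 52/(-546)) + 34097 = (182/33 + 52*(-1/546)) + 34097 = (182/33 - 2/21) + 34097 = 1252/231 + 34097 = 7877659/231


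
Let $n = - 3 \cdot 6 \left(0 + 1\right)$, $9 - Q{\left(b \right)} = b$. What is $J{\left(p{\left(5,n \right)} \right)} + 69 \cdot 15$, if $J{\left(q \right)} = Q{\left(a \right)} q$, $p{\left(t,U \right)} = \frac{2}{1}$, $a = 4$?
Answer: $1045$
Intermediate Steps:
$Q{\left(b \right)} = 9 - b$
$n = -18$ ($n = - 3 \cdot 6 \cdot 1 = \left(-3\right) 6 = -18$)
$p{\left(t,U \right)} = 2$ ($p{\left(t,U \right)} = 2 \cdot 1 = 2$)
$J{\left(q \right)} = 5 q$ ($J{\left(q \right)} = \left(9 - 4\right) q = 5 q$)
$J{\left(p{\left(5,n \right)} \right)} + 69 \cdot 15 = 5 \cdot 2 + 69 \cdot 15 = 10 + 1035 = 1045$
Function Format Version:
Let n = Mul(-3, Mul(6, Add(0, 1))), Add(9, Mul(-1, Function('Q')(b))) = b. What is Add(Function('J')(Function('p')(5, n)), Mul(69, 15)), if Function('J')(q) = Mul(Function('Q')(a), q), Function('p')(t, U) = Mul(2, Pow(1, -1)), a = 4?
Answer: 1045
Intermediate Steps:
Function('Q')(b) = Add(9, Mul(-1, b))
n = -18 (n = Mul(-3, Mul(6, 1)) = Mul(-3, 6) = -18)
Function('p')(t, U) = 2 (Function('p')(t, U) = Mul(2, 1) = 2)
Function('J')(q) = Mul(5, q) (Function('J')(q) = Mul(Add(9, Mul(-1, 4)), q) = Mul(Add(9, -4), q) = Mul(5, q))
Add(Function('J')(Function('p')(5, n)), Mul(69, 15)) = Add(Mul(5, 2), Mul(69, 15)) = Add(10, 1035) = 1045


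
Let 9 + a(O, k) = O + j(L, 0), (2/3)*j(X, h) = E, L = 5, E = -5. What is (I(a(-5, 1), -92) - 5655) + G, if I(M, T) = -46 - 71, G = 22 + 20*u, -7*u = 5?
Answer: -40350/7 ≈ -5764.3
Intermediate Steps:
u = -5/7 (u = -1/7*5 = -5/7 ≈ -0.71429)
j(X, h) = -15/2 (j(X, h) = (3/2)*(-5) = -15/2)
a(O, k) = -33/2 + O (a(O, k) = -9 + (O - 15/2) = -9 + (-15/2 + O) = -33/2 + O)
G = 54/7 (G = 22 + 20*(-5/7) = 22 - 100/7 = 54/7 ≈ 7.7143)
I(M, T) = -117
(I(a(-5, 1), -92) - 5655) + G = (-117 - 5655) + 54/7 = -5772 + 54/7 = -40350/7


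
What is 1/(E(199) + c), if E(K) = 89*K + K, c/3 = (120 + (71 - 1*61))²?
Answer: 1/68610 ≈ 1.4575e-5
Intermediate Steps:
c = 50700 (c = 3*(120 + (71 - 1*61))² = 3*(120 + (71 - 61))² = 3*(120 + 10)² = 3*130² = 3*16900 = 50700)
E(K) = 90*K
1/(E(199) + c) = 1/(90*199 + 50700) = 1/(17910 + 50700) = 1/68610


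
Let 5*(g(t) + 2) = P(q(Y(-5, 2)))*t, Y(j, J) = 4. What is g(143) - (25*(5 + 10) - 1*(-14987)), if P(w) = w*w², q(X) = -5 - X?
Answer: -181067/5 ≈ -36213.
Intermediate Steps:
P(w) = w³
g(t) = -2 - 729*t/5 (g(t) = -2 + ((-5 - 1*4)³*t)/5 = -2 + ((-5 - 4)³*t)/5 = -2 + ((-9)³*t)/5 = -2 + (-729*t)/5 = -2 - 729*t/5)
g(143) - (25*(5 + 10) - 1*(-14987)) = (-2 - 729/5*143) - (25*(5 + 10) - 1*(-14987)) = (-2 - 104247/5) - (25*15 + 14987) = -104257/5 - (375 + 14987) = -104257/5 - 1*15362 = -104257/5 - 15362 = -181067/5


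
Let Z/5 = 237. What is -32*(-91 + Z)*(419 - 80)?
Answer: -11867712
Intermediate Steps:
Z = 1185 (Z = 5*237 = 1185)
-32*(-91 + Z)*(419 - 80) = -32*(-91 + 1185)*(419 - 80) = -35008*339 = -32*370866 = -11867712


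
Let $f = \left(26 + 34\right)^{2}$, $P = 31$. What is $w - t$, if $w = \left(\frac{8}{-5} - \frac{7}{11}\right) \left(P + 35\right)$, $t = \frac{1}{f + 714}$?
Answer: $- \frac{3183737}{21570} \approx -147.6$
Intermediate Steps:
$f = 3600$ ($f = 60^{2} = 3600$)
$t = \frac{1}{4314}$ ($t = \frac{1}{3600 + 714} = \frac{1}{4314} \approx 0.0002318$)
$w = - \frac{738}{5}$ ($w = \left(\frac{8}{-5} - \frac{7}{11}\right) \left(31 + 35\right) = \left(8 \left(- \frac{1}{5}\right) - \frac{7}{11}\right) 66 = \left(- \frac{8}{5} - \frac{7}{11}\right) 66 = \left(- \frac{123}{55}\right) 66 = - \frac{738}{5} \approx -147.6$)
$w - t = - \frac{738}{5} - \frac{1}{4314} = - \frac{3183737}{21570}$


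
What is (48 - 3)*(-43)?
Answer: -1935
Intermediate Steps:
(48 - 3)*(-43) = 45*(-43) = -1935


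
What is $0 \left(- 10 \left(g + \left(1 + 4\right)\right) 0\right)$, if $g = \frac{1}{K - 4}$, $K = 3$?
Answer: $0$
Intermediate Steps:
$g = -1$ ($g = \frac{1}{3 - 4} = \frac{1}{-1} = -1$)
$0 \left(- 10 \left(g + \left(1 + 4\right)\right) 0\right) = 0 \left(- 10 \left(-1 + \left(1 + 4\right)\right) 0\right) = 0 \left(- 10 \left(-1 + 5\right) 0\right) = 0 \left(- 10 \cdot 4 \cdot 0\right) = 0 \left(\left(-10\right) 0\right) = 0 \cdot 0 = 0$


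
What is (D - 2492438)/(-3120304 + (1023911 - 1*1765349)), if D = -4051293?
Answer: 6543731/3861742 ≈ 1.6945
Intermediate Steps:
(D - 2492438)/(-3120304 + (1023911 - 1*1765349)) = (-4051293 - 2492438)/(-3120304 + (1023911 - 1*1765349)) = -6543731/(-3120304 + (1023911 - 1765349)) = -6543731/(-3120304 - 741438) = -6543731/(-3861742) = -6543731*(-1/3861742) = 6543731/3861742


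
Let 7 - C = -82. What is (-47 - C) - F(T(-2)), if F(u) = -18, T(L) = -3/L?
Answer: -118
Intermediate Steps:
C = 89 (C = 7 - 1*(-82) = 7 + 82 = 89)
(-47 - C) - F(T(-2)) = (-47 - 1*89) - 1*(-18) = (-47 - 89) + 18 = -136 + 18 = -118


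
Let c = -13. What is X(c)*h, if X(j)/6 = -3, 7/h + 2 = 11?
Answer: -14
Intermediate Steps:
h = 7/9 (h = 7/(-2 + 11) = 7/9 ≈ 0.77778)
X(j) = -18 (X(j) = 6*(-3) = -18)
X(c)*h = -18*7/9 = -14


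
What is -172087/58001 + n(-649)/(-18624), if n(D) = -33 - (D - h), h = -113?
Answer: -3234122791/1080210624 ≈ -2.9940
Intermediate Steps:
n(D) = -146 - D (n(D) = -33 - (D - 1*(-113)) = -33 - (D + 113) = -33 - (113 + D) = -33 + (-113 - D) = -146 - D)
-172087/58001 + n(-649)/(-18624) = -172087/58001 + (-146 - 1*(-649))/(-18624) = -172087*1/58001 + (-146 + 649)*(-1/18624) = -172087/58001 + 503*(-1/18624) = -172087/58001 - 503/18624 = -3234122791/1080210624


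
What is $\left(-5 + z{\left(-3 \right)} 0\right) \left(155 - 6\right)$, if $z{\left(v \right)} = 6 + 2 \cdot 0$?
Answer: $-745$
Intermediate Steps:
$z{\left(v \right)} = 6$ ($z{\left(v \right)} = 6 + 0 = 6$)
$\left(-5 + z{\left(-3 \right)} 0\right) \left(155 - 6\right) = \left(-5 + 6 \cdot 0\right) \left(155 - 6\right) = \left(-5 + 0\right) 149 = \left(-5\right) 149 = -745$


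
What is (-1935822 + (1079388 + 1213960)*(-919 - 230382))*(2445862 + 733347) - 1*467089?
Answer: -1686429286196405219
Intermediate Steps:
(-1935822 + (1079388 + 1213960)*(-919 - 230382))*(2445862 + 733347) - 1*467089 = (-1935822 + 2293348*(-231301))*3179209 - 467089 = (-1935822 - 530453685748)*3179209 - 467089 = -530455621570*3179209 - 467089 = -1686429286195938130 - 467089 = -1686429286196405219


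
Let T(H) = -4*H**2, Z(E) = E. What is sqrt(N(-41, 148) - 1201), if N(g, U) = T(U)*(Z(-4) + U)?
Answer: I*sqrt(12617905) ≈ 3552.2*I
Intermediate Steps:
N(g, U) = -4*U**2*(-4 + U) (N(g, U) = (-4*U**2)*(-4 + U) = -4*U**2*(-4 + U))
sqrt(N(-41, 148) - 1201) = sqrt(4*148**2*(4 - 1*148) - 1201) = sqrt(4*21904*(4 - 148) - 1201) = sqrt(4*21904*(-144) - 1201) = sqrt(-12616704 - 1201) = sqrt(-12617905) = I*sqrt(12617905)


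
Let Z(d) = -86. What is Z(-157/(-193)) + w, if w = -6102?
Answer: -6188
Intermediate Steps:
Z(-157/(-193)) + w = -86 - 6102 = -6188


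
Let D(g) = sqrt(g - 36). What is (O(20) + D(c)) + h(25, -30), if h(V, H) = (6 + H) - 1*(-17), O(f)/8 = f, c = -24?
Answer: 153 + 2*I*sqrt(15) ≈ 153.0 + 7.746*I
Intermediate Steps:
O(f) = 8*f
D(g) = sqrt(-36 + g)
h(V, H) = 23 + H (h(V, H) = (6 + H) + 17 = 23 + H)
(O(20) + D(c)) + h(25, -30) = (8*20 + sqrt(-36 - 24)) + (23 - 30) = (160 + sqrt(-60)) - 7 = (160 + 2*I*sqrt(15)) - 7 = 153 + 2*I*sqrt(15)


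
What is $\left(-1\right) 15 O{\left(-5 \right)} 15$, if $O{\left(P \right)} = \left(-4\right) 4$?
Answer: $3600$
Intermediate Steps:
$O{\left(P \right)} = -16$
$\left(-1\right) 15 O{\left(-5 \right)} 15 = \left(-1\right) 15 \left(\left(-16\right) 15\right) = \left(-15\right) \left(-240\right) = 3600$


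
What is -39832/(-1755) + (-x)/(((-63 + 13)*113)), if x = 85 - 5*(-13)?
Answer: 346637/15255 ≈ 22.723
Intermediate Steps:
x = 150 (x = 85 + 65 = 150)
-39832/(-1755) + (-x)/(((-63 + 13)*113)) = -39832/(-1755) + (-1*150)/(((-63 + 13)*113)) = -39832*(-1/1755) - 150/((-50*113)) = 3064/135 - 150/(-5650) = 3064/135 - 150*(-1/5650) = 3064/135 + 3/113 = 346637/15255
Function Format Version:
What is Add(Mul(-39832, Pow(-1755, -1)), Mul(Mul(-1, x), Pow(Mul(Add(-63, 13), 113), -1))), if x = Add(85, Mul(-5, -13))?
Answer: Rational(346637, 15255) ≈ 22.723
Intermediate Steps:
x = 150 (x = Add(85, 65) = 150)
Add(Mul(-39832, Pow(-1755, -1)), Mul(Mul(-1, x), Pow(Mul(Add(-63, 13), 113), -1))) = Add(Mul(-39832, Pow(-1755, -1)), Mul(Mul(-1, 150), Pow(Mul(Add(-63, 13), 113), -1))) = Add(Mul(-39832, Rational(-1, 1755)), Mul(-150, Pow(Mul(-50, 113), -1))) = Add(Rational(3064, 135), Mul(-150, Pow(-5650, -1))) = Add(Rational(3064, 135), Mul(-150, Rational(-1, 5650))) = Add(Rational(3064, 135), Rational(3, 113)) = Rational(346637, 15255)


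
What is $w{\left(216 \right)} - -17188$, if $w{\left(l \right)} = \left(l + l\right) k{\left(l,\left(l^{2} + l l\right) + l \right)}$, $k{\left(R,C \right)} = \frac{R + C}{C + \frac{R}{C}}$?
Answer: $\frac{3288518692}{186625} \approx 17621.0$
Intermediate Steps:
$k{\left(R,C \right)} = \frac{C + R}{C + \frac{R}{C}}$
$w{\left(l \right)} = \frac{2 l \left(l + 2 l^{2}\right) \left(2 l + 2 l^{2}\right)}{l + \left(l + 2 l^{2}\right)^{2}}$ ($w{\left(l \right)} = \left(l + l\right) \frac{\left(\left(l^{2} + l l\right) + l\right) \left(\left(\left(l^{2} + l l\right) + l\right) + l\right)}{l + \left(\left(l^{2} + l l\right) + l\right)^{2}} = 2 l \frac{\left(\left(l^{2} + l^{2}\right) + l\right) \left(\left(\left(l^{2} + l^{2}\right) + l\right) + l\right)}{l + \left(\left(l^{2} + l^{2}\right) + l\right)^{2}} = 2 l \frac{\left(2 l^{2} + l\right) \left(\left(2 l^{2} + l\right) + l\right)}{l + \left(2 l^{2} + l\right)^{2}} = 2 l \frac{\left(l + 2 l^{2}\right) \left(\left(l + 2 l^{2}\right) + l\right)}{l + \left(l + 2 l^{2}\right)^{2}} = 2 l \frac{\left(l + 2 l^{2}\right) \left(2 l + 2 l^{2}\right)}{l + \left(l + 2 l^{2}\right)^{2}} = \frac{2 l \left(l + 2 l^{2}\right) \left(2 l + 2 l^{2}\right)}{l + \left(l + 2 l^{2}\right)^{2}}$)
$w{\left(216 \right)} - -17188 = \frac{216^{2} \left(4 + 8 \cdot 216\right)}{1 + 4 \cdot 216^{2}} - -17188 = \frac{46656 \left(4 + 1728\right)}{1 + 4 \cdot 46656} + 17188 = 46656 \frac{1}{1 + 186624} \cdot 1732 + 17188 = 46656 \cdot \frac{1}{186625} \cdot 1732 + 17188 = \frac{80808192}{186625} + 17188 = \frac{3288518692}{186625}$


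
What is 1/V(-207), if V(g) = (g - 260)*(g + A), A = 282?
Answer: -1/35025 ≈ -2.8551e-5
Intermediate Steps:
V(g) = (-260 + g)*(282 + g) (V(g) = (g - 260)*(g + 282) = (-260 + g)*(282 + g))
1/V(-207) = 1/(-73320 + (-207)² + 22*(-207)) = 1/(-73320 + 42849 - 4554) = 1/(-35025) = -1/35025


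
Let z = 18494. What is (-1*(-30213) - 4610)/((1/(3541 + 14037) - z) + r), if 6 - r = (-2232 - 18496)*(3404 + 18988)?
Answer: 450049534/8158352125265 ≈ 5.5164e-5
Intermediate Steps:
r = 464141382 (r = 6 - (-2232 - 18496)*(3404 + 18988) = 6 - (-20728)*22392 = 6 - 1*(-464141376) = 6 + 464141376 = 464141382)
(-1*(-30213) - 4610)/((1/(3541 + 14037) - z) + r) = (-1*(-30213) - 4610)/((1/(3541 + 14037) - 1*18494) + 464141382) = (30213 - 4610)/((1/17578 - 18494) + 464141382) = 25603/((1/17578 - 18494) + 464141382) = 25603/(-325087531/17578 + 464141382) = 25603/(8158352125265/17578) = 25603*(17578/8158352125265) = 450049534/8158352125265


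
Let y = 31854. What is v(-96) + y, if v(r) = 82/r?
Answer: 1528951/48 ≈ 31853.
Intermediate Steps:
v(-96) + y = 82/(-96) + 31854 = 82*(-1/96) + 31854 = -41/48 + 31854 = 1528951/48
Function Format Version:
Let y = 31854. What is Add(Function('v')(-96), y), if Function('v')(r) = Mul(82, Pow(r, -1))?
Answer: Rational(1528951, 48) ≈ 31853.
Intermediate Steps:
Add(Function('v')(-96), y) = Add(Mul(82, Pow(-96, -1)), 31854) = Add(Mul(82, Rational(-1, 96)), 31854) = Add(Rational(-41, 48), 31854) = Rational(1528951, 48)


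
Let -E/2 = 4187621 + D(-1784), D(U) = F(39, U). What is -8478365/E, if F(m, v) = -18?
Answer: 1211195/1196458 ≈ 1.0123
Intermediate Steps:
D(U) = -18
E = -8375206 (E = -2*(4187621 - 18) = -2*4187603 = -8375206)
-8478365/E = -8478365/(-8375206) = -8478365*(-1/8375206) = 1211195/1196458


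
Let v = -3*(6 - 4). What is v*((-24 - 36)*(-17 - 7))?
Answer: -8640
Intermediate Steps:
v = -6 (v = -3*2 = -6)
v*((-24 - 36)*(-17 - 7)) = -6*(-24 - 36)*(-17 - 7) = -(-360)*(-24) = -6*1440 = -8640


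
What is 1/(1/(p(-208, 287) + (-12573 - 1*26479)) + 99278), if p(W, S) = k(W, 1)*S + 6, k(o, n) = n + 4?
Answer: 37611/3733944857 ≈ 1.0073e-5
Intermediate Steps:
k(o, n) = 4 + n
p(W, S) = 6 + 5*S (p(W, S) = (4 + 1)*S + 6 = 5*S + 6 = 6 + 5*S)
1/(1/(p(-208, 287) + (-12573 - 1*26479)) + 99278) = 1/(1/((6 + 5*287) + (-12573 - 1*26479)) + 99278) = 1/(1/((6 + 1435) + (-12573 - 26479)) + 99278) = 1/(1/(1441 - 39052) + 99278) = 1/(1/(-37611) + 99278) = 1/(-1/37611 + 99278) = 1/(3733944857/37611) = 37611/3733944857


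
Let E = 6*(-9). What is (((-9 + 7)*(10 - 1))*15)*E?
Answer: 14580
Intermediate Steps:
E = -54
(((-9 + 7)*(10 - 1))*15)*E = (((-9 + 7)*(10 - 1))*15)*(-54) = (-2*9*15)*(-54) = -18*15*(-54) = -270*(-54) = 14580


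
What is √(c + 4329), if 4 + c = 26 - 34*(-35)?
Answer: √5541 ≈ 74.438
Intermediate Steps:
c = 1212 (c = -4 + (26 - 34*(-35)) = -4 + (26 + 1190) = -4 + 1216 = 1212)
√(c + 4329) = √(1212 + 4329) = √5541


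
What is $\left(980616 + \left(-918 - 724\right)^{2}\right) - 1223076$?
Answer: $2453704$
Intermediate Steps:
$\left(980616 + \left(-918 - 724\right)^{2}\right) - 1223076 = \left(980616 + \left(-1642\right)^{2}\right) - 1223076 = \left(980616 + 2696164\right) - 1223076 = 3676780 - 1223076 = 2453704$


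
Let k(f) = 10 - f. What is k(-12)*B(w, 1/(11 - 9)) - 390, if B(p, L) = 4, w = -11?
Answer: -302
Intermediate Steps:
k(-12)*B(w, 1/(11 - 9)) - 390 = (10 - 1*(-12))*4 - 390 = (10 + 12)*4 - 390 = 22*4 - 390 = 88 - 390 = -302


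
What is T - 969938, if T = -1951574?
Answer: -2921512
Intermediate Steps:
T - 969938 = -1951574 - 969938 = -2921512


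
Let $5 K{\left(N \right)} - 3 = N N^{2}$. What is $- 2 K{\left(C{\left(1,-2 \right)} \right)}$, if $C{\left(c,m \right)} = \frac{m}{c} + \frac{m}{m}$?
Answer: $- \frac{4}{5} \approx -0.8$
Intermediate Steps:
$C{\left(c,m \right)} = 1 + \frac{m}{c}$ ($C{\left(c,m \right)} = \frac{m}{c} + 1 = 1 + \frac{m}{c}$)
$K{\left(N \right)} = \frac{3}{5} + \frac{N^{3}}{5}$ ($K{\left(N \right)} = \frac{3}{5} + \frac{N N^{2}}{5} = \frac{3}{5} + \frac{N^{3}}{5}$)
$- 2 K{\left(C{\left(1,-2 \right)} \right)} = - 2 \left(\frac{3}{5} + \frac{\left(\frac{1 - 2}{1}\right)^{3}}{5}\right) = - 2 \left(\frac{3}{5} + \frac{\left(1 \left(-1\right)\right)^{3}}{5}\right) = - 2 \left(\frac{3}{5} + \frac{\left(-1\right)^{3}}{5}\right) = - 2 \left(\frac{3}{5} + \frac{1}{5} \left(-1\right)\right) = - 2 \left(\frac{3}{5} - \frac{1}{5}\right) = \left(-2\right) \frac{2}{5} = - \frac{4}{5}$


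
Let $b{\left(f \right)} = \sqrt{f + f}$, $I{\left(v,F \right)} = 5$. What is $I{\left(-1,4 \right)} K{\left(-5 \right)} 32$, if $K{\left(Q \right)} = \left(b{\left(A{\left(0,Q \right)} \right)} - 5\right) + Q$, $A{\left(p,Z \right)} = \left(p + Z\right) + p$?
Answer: $-1600 + 160 i \sqrt{10} \approx -1600.0 + 505.96 i$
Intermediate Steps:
$A{\left(p,Z \right)} = Z + 2 p$ ($A{\left(p,Z \right)} = \left(Z + p\right) + p = Z + 2 p$)
$b{\left(f \right)} = \sqrt{2} \sqrt{f}$ ($b{\left(f \right)} = \sqrt{2 f} = \sqrt{2} \sqrt{f}$)
$K{\left(Q \right)} = -5 + Q + \sqrt{2} \sqrt{Q}$ ($K{\left(Q \right)} = \left(\sqrt{2} \sqrt{Q + 2 \cdot 0} - 5\right) + Q = \left(\sqrt{2} \sqrt{Q + 0} - 5\right) + Q = \left(\sqrt{2} \sqrt{Q} - 5\right) + Q = \left(-5 + \sqrt{2} \sqrt{Q}\right) + Q = -5 + Q + \sqrt{2} \sqrt{Q}$)
$I{\left(-1,4 \right)} K{\left(-5 \right)} 32 = 5 \left(-5 - 5 + \sqrt{2} \sqrt{-5}\right) 32 = 5 \left(-5 - 5 + \sqrt{2} i \sqrt{5}\right) 32 = 5 \left(-5 - 5 + i \sqrt{10}\right) 32 = 5 \left(-10 + i \sqrt{10}\right) 32 = \left(-50 + 5 i \sqrt{10}\right) 32 = -1600 + 160 i \sqrt{10}$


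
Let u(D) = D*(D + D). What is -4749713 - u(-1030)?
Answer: -6871513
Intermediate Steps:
u(D) = 2*D² (u(D) = D*(2*D) = 2*D²)
-4749713 - u(-1030) = -4749713 - 2*(-1030)² = -4749713 - 2*1060900 = -4749713 - 1*2121800 = -4749713 - 2121800 = -6871513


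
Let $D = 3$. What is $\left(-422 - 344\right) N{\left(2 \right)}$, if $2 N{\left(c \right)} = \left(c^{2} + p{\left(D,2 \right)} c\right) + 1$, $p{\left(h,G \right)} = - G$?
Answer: $-383$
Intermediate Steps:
$N{\left(c \right)} = \frac{1}{2} + \frac{c^{2}}{2} - c$ ($N{\left(c \right)} = \frac{\left(c^{2} + \left(-1\right) 2 c\right) + 1}{2} = \frac{\left(c^{2} - 2 c\right) + 1}{2} = \frac{1 + c^{2} - 2 c}{2} = \frac{1}{2} + \frac{c^{2}}{2} - c$)
$\left(-422 - 344\right) N{\left(2 \right)} = \left(-422 - 344\right) \left(\frac{1}{2} + \frac{2^{2}}{2} - 2\right) = - 766 \left(\frac{1}{2} + \frac{1}{2} \cdot 4 - 2\right) = - 766 \left(\frac{1}{2} + 2 - 2\right) = \left(-766\right) \frac{1}{2} = -383$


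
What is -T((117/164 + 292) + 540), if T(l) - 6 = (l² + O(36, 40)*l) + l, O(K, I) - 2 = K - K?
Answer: -18717350581/26896 ≈ -6.9592e+5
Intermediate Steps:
O(K, I) = 2 (O(K, I) = 2 + (K - K) = 2 + 0 = 2)
T(l) = 6 + l² + 3*l (T(l) = 6 + ((l² + 2*l) + l) = 6 + (l² + 3*l) = 6 + l² + 3*l)
-T((117/164 + 292) + 540) = -(6 + ((117/164 + 292) + 540)² + 3*((117/164 + 292) + 540)) = -(6 + (48005/164 + 540)² + 3*(48005/164 + 540)) = -(6 + (136565/164)² + 3*(136565/164)) = -(6 + 18649999225/26896 + 409695/164) = -1*18717350581/26896 = -18717350581/26896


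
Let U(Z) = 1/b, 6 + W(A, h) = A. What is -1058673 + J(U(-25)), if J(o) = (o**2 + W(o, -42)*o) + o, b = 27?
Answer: -771772750/729 ≈ -1.0587e+6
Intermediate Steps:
W(A, h) = -6 + A
U(Z) = 1/27
J(o) = o + o**2 + o*(-6 + o) (J(o) = (o**2 + (-6 + o)*o) + o = (o**2 + o*(-6 + o)) + o = o + o**2 + o*(-6 + o))
-1058673 + J(U(-25)) = -1058673 + (-5 + 2*(1/27))/27 = -1058673 + (-5 + 2/27)/27 = -1058673 + (1/27)*(-133/27) = -1058673 - 133/729 = -771772750/729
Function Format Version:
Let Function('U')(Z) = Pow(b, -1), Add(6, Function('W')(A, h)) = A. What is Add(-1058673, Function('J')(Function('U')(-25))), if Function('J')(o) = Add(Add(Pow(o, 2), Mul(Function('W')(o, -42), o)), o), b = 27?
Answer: Rational(-771772750, 729) ≈ -1.0587e+6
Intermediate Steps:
Function('W')(A, h) = Add(-6, A)
Function('U')(Z) = Rational(1, 27) (Function('U')(Z) = Pow(27, -1) = Rational(1, 27))
Function('J')(o) = Add(o, Pow(o, 2), Mul(o, Add(-6, o))) (Function('J')(o) = Add(Add(Pow(o, 2), Mul(Add(-6, o), o)), o) = Add(Add(Pow(o, 2), Mul(o, Add(-6, o))), o) = Add(o, Pow(o, 2), Mul(o, Add(-6, o))))
Add(-1058673, Function('J')(Function('U')(-25))) = Add(-1058673, Mul(Rational(1, 27), Add(-5, Mul(2, Rational(1, 27))))) = Add(-1058673, Mul(Rational(1, 27), Add(-5, Rational(2, 27)))) = Add(-1058673, Mul(Rational(1, 27), Rational(-133, 27))) = Add(-1058673, Rational(-133, 729)) = Rational(-771772750, 729)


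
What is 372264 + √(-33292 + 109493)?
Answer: 372264 + √76201 ≈ 3.7254e+5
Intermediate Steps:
372264 + √(-33292 + 109493) = 372264 + √76201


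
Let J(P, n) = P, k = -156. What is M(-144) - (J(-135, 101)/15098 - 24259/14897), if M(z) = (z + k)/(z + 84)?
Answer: 1492848007/224914906 ≈ 6.6374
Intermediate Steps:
M(z) = (-156 + z)/(84 + z) (M(z) = (z - 156)/(z + 84) = (-156 + z)/(84 + z))
M(-144) - (J(-135, 101)/15098 - 24259/14897) = (-156 - 144)/(84 - 144) - (-135/15098 - 24259/14897) = -300/(-60) - (-135*1/15098 - 24259*1/14897) = -1/60*(-300) - (-135/15098 - 24259/14897) = 5 - 1*(-368273477/224914906) = 5 + 368273477/224914906 = 1492848007/224914906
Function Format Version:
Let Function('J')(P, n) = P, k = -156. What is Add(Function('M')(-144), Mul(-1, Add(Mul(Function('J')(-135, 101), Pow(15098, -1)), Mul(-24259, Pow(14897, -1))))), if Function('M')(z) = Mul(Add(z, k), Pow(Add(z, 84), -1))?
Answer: Rational(1492848007, 224914906) ≈ 6.6374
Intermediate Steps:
Function('M')(z) = Mul(Pow(Add(84, z), -1), Add(-156, z)) (Function('M')(z) = Mul(Add(z, -156), Pow(Add(z, 84), -1)) = Mul(Add(-156, z), Pow(Add(84, z), -1)) = Mul(Pow(Add(84, z), -1), Add(-156, z)))
Add(Function('M')(-144), Mul(-1, Add(Mul(Function('J')(-135, 101), Pow(15098, -1)), Mul(-24259, Pow(14897, -1))))) = Add(Mul(Pow(Add(84, -144), -1), Add(-156, -144)), Mul(-1, Add(Mul(-135, Pow(15098, -1)), Mul(-24259, Pow(14897, -1))))) = Add(Mul(Pow(-60, -1), -300), Mul(-1, Add(Mul(-135, Rational(1, 15098)), Mul(-24259, Rational(1, 14897))))) = Add(Mul(Rational(-1, 60), -300), Mul(-1, Add(Rational(-135, 15098), Rational(-24259, 14897)))) = Add(5, Mul(-1, Rational(-368273477, 224914906))) = Add(5, Rational(368273477, 224914906)) = Rational(1492848007, 224914906)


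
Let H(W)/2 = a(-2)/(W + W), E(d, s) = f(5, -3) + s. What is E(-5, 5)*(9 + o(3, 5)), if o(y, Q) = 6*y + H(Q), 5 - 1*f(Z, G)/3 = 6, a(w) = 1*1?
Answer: 272/5 ≈ 54.400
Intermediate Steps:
a(w) = 1
f(Z, G) = -3 (f(Z, G) = 15 - 3*6 = 15 - 18 = -3)
E(d, s) = -3 + s
H(W) = 1/W (H(W) = 2*(1/(W + W)) = 2*(1/(2*W)) = 1/W)
o(y, Q) = 1/Q + 6*y (o(y, Q) = 6*y + 1/Q = 1/Q + 6*y)
E(-5, 5)*(9 + o(3, 5)) = (-3 + 5)*(9 + (1/5 + 6*3)) = 2*(9 + (⅕ + 18)) = 2*(9 + 91/5) = 2*(136/5) = 272/5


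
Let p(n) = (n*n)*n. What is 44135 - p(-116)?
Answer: 1605031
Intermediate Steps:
p(n) = n³ (p(n) = n²*n = n³)
44135 - p(-116) = 44135 - 1*(-116)³ = 44135 - 1*(-1560896) = 44135 + 1560896 = 1605031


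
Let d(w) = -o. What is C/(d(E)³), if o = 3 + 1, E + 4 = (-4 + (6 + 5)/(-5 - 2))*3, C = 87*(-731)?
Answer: 63597/64 ≈ 993.70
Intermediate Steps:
C = -63597
E = -145/7 (E = -4 + (-4 + (6 + 5)/(-5 - 2))*3 = -4 + (-4 + 11/(-7))*3 = -4 + (-4 + 11*(-⅐))*3 = -4 + (-4 - 11/7)*3 = -4 - 39/7*3 = -4 - 117/7 = -145/7 ≈ -20.714)
o = 4
d(w) = -4 (d(w) = -1*4 = -4)
C/(d(E)³) = -63597/((-4)³) = -63597/(-64) = -63597*(-1/64) = 63597/64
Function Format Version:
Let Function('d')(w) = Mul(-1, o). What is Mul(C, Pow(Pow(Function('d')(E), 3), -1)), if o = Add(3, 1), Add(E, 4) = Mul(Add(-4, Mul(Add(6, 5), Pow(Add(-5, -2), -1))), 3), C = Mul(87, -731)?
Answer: Rational(63597, 64) ≈ 993.70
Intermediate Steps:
C = -63597
E = Rational(-145, 7) (E = Add(-4, Mul(Add(-4, Mul(Add(6, 5), Pow(Add(-5, -2), -1))), 3)) = Add(-4, Mul(Add(-4, Mul(11, Pow(-7, -1))), 3)) = Add(-4, Mul(Add(-4, Mul(11, Rational(-1, 7))), 3)) = Add(-4, Mul(Add(-4, Rational(-11, 7)), 3)) = Add(-4, Mul(Rational(-39, 7), 3)) = Add(-4, Rational(-117, 7)) = Rational(-145, 7) ≈ -20.714)
o = 4
Function('d')(w) = -4 (Function('d')(w) = Mul(-1, 4) = -4)
Mul(C, Pow(Pow(Function('d')(E), 3), -1)) = Mul(-63597, Pow(Pow(-4, 3), -1)) = Mul(-63597, Pow(-64, -1)) = Mul(-63597, Rational(-1, 64)) = Rational(63597, 64)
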